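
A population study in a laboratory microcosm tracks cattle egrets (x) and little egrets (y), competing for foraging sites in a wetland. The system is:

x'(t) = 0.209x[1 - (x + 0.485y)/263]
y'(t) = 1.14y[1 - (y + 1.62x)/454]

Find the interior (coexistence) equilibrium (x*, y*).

Setting both brackets to zero gives the nullclines x + 0.485y = 263 and 1.62x + y = 454.
Substituting y = 454 - 1.62x into the first: x(1 - 0.485·1.62) = 263 - 0.485·454.
So x* = 42.8/0.214 = 200, and then y* = 454 - 1.62·200 = 130.

x* ≈ 200, y* ≈ 130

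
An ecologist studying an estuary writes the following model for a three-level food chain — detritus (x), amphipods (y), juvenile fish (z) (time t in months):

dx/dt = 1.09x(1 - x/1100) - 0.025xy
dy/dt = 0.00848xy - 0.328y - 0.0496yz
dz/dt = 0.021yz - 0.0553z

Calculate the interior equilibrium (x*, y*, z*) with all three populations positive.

From dz/dt = 0: 0.021y* = 0.0553, so y* = 2.63.
From dx/dt = 0: 1.09(1 - x*/1100) = 0.025·2.63, giving x* = 1100·(1 - 0.0604) = 1030.
From dy/dt = 0: 0.00848·1030 - 0.328 = 0.0496z*, so z* = 8.44/0.0496 = 170.

x* ≈ 1030, y* ≈ 2.63, z* ≈ 170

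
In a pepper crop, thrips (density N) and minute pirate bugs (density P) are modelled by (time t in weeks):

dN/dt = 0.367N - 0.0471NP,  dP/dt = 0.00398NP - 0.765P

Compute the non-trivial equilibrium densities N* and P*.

Set dP/dt = 0 with P > 0: 0.00398N - 0.765 = 0, so N* = 0.765/0.00398 = 192.
Set dN/dt = 0 with N > 0: 0.367 - 0.0471P = 0, so P* = 0.367/0.0471 = 7.79.

N* ≈ 192, P* ≈ 7.79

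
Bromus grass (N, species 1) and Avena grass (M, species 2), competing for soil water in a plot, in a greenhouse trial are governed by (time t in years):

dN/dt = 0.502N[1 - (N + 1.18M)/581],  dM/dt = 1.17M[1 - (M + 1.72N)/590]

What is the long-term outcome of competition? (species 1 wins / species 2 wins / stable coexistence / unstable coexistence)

unstable coexistence (outcome depends on initial conditions)

Compare the nullcline intercepts: K1/α12 = 581/1.18 = 492 < K2 = 590; K2/α21 = 590/1.72 = 343 < K1 = 581.
Since both are reversed, neither can invade when rare; the interior point is a saddle.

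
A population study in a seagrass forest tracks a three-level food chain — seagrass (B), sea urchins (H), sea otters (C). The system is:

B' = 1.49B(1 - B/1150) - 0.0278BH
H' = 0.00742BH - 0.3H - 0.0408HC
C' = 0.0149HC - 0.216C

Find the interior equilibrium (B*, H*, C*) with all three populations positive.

B* ≈ 839, H* ≈ 14.5, C* ≈ 145

From dC/dt = 0: 0.0149H* = 0.216, so H* = 14.5.
From dB/dt = 0: 1.49(1 - B*/1150) = 0.0278·14.5, giving B* = 1150·(1 - 0.27) = 839.
From dH/dt = 0: 0.00742·839 - 0.3 = 0.0408C*, so C* = 5.93/0.0408 = 145.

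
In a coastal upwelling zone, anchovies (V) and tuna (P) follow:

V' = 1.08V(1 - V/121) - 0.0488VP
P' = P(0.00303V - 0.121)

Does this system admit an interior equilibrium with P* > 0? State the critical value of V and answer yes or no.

Threshold V = 39.9; K > 39.9, so yes, the predator persists.

The predator equation gives dP/dt > 0 only when V > 0.121/0.00303 = 39.9.
Without the predator, V → K = 121. Since 121 > 39.9, the predator can invade and persist.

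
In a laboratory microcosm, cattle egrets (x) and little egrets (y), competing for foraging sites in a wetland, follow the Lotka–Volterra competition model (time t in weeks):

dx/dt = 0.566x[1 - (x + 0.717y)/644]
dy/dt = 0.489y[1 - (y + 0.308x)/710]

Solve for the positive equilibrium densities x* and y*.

x* ≈ 173, y* ≈ 657

Setting both brackets to zero gives the nullclines x + 0.717y = 644 and 0.308x + y = 710.
Substituting y = 710 - 0.308x into the first: x(1 - 0.717·0.308) = 644 - 0.717·710.
So x* = 135/0.779 = 173, and then y* = 710 - 0.308·173 = 657.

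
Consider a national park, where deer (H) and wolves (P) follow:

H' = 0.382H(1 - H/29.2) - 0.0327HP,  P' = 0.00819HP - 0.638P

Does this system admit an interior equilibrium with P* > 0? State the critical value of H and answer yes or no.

Threshold H = 77.9; K < 77.9, so no, the predator goes extinct.

The predator equation gives dP/dt > 0 only when H > 0.638/0.00819 = 77.9.
Without the predator, H → K = 29.2. Since 29.2 < 77.9, the predator cannot invade.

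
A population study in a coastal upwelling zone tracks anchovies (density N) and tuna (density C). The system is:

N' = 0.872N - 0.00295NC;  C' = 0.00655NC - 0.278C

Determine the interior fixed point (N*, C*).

N* ≈ 42.4, C* ≈ 296

Set dC/dt = 0 with C > 0: 0.00655N - 0.278 = 0, so N* = 0.278/0.00655 = 42.4.
Set dN/dt = 0 with N > 0: 0.872 - 0.00295C = 0, so C* = 0.872/0.00295 = 296.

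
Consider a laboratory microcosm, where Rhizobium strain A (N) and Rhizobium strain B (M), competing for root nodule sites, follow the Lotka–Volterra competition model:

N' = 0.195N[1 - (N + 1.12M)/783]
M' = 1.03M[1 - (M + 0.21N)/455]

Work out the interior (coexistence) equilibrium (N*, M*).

N* ≈ 357, M* ≈ 380

Setting both brackets to zero gives the nullclines N + 1.12M = 783 and 0.21N + M = 455.
Substituting M = 455 - 0.21N into the first: N(1 - 1.12·0.21) = 783 - 1.12·455.
So N* = 273/0.765 = 357, and then M* = 455 - 0.21·357 = 380.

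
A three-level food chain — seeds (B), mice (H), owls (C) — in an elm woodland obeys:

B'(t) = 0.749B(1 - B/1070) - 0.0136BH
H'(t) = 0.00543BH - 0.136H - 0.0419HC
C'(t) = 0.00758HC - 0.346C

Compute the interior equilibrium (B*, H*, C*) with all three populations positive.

From dC/dt = 0: 0.00758H* = 0.346, so H* = 45.6.
From dB/dt = 0: 0.749(1 - B*/1070) = 0.0136·45.6, giving B* = 1070·(1 - 0.829) = 183.
From dH/dt = 0: 0.00543·183 - 0.136 = 0.0419C*, so C* = 0.859/0.0419 = 20.5.

B* ≈ 183, H* ≈ 45.6, C* ≈ 20.5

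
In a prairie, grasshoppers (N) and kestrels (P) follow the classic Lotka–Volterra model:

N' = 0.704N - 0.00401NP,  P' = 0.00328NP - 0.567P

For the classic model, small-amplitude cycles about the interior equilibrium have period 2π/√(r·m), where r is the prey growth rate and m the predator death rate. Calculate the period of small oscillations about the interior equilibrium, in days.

T ≈ 9.94 days

Here r = 0.704 and m = 0.567, so r·m = 0.399.
ω = √0.399 = 0.632 per day, hence T = 2π/ω ≈ 9.94 days.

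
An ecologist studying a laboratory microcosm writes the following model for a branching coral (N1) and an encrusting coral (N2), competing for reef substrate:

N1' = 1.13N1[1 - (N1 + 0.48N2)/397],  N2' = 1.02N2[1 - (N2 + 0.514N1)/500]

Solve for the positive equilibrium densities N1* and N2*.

Setting both brackets to zero gives the nullclines N1 + 0.48N2 = 397 and 0.514N1 + N2 = 500.
Substituting N2 = 500 - 0.514N1 into the first: N1(1 - 0.48·0.514) = 397 - 0.48·500.
So N1* = 157/0.753 = 208, and then N2* = 500 - 0.514·208 = 393.

N1* ≈ 208, N2* ≈ 393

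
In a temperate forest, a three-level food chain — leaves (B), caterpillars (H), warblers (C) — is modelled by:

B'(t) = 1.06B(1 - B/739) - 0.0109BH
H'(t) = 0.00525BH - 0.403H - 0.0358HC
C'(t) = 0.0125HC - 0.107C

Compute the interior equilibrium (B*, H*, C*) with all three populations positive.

B* ≈ 674, H* ≈ 8.56, C* ≈ 87.6

From dC/dt = 0: 0.0125H* = 0.107, so H* = 8.56.
From dB/dt = 0: 1.06(1 - B*/739) = 0.0109·8.56, giving B* = 739·(1 - 0.088) = 674.
From dH/dt = 0: 0.00525·674 - 0.403 = 0.0358C*, so C* = 3.14/0.0358 = 87.6.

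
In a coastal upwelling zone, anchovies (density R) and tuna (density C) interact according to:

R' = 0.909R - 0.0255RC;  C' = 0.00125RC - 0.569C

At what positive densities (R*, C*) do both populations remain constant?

R* ≈ 455, C* ≈ 35.6

Set dC/dt = 0 with C > 0: 0.00125R - 0.569 = 0, so R* = 0.569/0.00125 = 455.
Set dR/dt = 0 with R > 0: 0.909 - 0.0255C = 0, so C* = 0.909/0.0255 = 35.6.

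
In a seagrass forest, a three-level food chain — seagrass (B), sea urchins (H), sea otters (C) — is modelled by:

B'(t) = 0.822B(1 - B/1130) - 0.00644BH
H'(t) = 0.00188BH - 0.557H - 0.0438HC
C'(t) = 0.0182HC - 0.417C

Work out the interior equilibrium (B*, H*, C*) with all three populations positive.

From dC/dt = 0: 0.0182H* = 0.417, so H* = 22.9.
From dB/dt = 0: 0.822(1 - B*/1130) = 0.00644·22.9, giving B* = 1130·(1 - 0.18) = 927.
From dH/dt = 0: 0.00188·927 - 0.557 = 0.0438C*, so C* = 1.19/0.0438 = 27.1.

B* ≈ 927, H* ≈ 22.9, C* ≈ 27.1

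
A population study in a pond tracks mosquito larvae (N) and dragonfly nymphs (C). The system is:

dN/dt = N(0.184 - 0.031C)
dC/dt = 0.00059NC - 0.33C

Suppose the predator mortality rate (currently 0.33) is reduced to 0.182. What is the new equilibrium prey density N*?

N* ≈ 308

At the interior fixed point, setting dC/dt = 0 with C > 0 fixes N* = (predator death rate)/(NC coefficient) — independent of the other coefficients.
With the change, N* = 0.182/0.00059 = 308; it falls from 559.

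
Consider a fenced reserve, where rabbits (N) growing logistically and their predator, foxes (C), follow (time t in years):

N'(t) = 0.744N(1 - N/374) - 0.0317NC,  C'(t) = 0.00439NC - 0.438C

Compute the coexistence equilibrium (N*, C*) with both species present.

From dC/dt = 0 with C > 0: 0.00439N* = 0.438, so N* = 99.8.
Substitute into dN/dt = 0: 0.744(1 - 99.8/374) = 0.0317C*.
The bracket is 0.733, giving C* = 0.546/0.0317 = 17.2.

N* ≈ 99.8, C* ≈ 17.2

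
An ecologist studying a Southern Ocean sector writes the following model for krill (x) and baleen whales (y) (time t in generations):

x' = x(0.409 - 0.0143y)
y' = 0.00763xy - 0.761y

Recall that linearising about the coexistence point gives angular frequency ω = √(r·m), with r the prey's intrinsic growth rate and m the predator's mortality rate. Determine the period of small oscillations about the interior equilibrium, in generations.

Here r = 0.409 and m = 0.761, so r·m = 0.311.
ω = √0.311 = 0.558 per generation, hence T = 2π/ω ≈ 11.3 generations.

T ≈ 11.3 generations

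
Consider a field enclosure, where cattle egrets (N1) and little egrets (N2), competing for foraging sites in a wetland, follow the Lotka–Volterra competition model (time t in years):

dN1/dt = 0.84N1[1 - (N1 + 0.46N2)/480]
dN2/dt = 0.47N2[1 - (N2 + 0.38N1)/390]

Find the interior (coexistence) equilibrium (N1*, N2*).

Setting both brackets to zero gives the nullclines N1 + 0.46N2 = 480 and 0.38N1 + N2 = 390.
Substituting N2 = 390 - 0.38N1 into the first: N1(1 - 0.46·0.38) = 480 - 0.46·390.
So N1* = 301/0.825 = 364, and then N2* = 390 - 0.38·364 = 252.

N1* ≈ 364, N2* ≈ 252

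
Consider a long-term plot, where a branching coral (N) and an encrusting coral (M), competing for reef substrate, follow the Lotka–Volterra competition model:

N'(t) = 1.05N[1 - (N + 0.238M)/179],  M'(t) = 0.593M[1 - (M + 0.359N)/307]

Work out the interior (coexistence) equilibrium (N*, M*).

N* ≈ 116, M* ≈ 265

Setting both brackets to zero gives the nullclines N + 0.238M = 179 and 0.359N + M = 307.
Substituting M = 307 - 0.359N into the first: N(1 - 0.238·0.359) = 179 - 0.238·307.
So N* = 106/0.915 = 116, and then M* = 307 - 0.359·116 = 265.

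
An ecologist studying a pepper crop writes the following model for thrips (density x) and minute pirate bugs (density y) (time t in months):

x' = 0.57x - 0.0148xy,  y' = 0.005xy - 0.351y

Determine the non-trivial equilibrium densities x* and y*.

Set dy/dt = 0 with y > 0: 0.005x - 0.351 = 0, so x* = 0.351/0.005 = 70.2.
Set dx/dt = 0 with x > 0: 0.57 - 0.0148y = 0, so y* = 0.57/0.0148 = 38.5.

x* ≈ 70.2, y* ≈ 38.5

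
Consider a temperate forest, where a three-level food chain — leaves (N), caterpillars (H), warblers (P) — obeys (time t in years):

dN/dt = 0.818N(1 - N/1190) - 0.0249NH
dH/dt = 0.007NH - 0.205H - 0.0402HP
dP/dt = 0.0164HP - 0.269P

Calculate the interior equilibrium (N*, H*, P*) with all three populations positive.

N* ≈ 596, H* ≈ 16.4, P* ≈ 98.7

From dP/dt = 0: 0.0164H* = 0.269, so H* = 16.4.
From dN/dt = 0: 0.818(1 - N*/1190) = 0.0249·16.4, giving N* = 1190·(1 - 0.499) = 596.
From dH/dt = 0: 0.007·596 - 0.205 = 0.0402P*, so P* = 3.97/0.0402 = 98.7.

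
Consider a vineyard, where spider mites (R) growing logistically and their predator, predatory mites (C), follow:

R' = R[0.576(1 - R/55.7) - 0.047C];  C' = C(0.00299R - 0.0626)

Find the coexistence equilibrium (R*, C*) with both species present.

R* ≈ 20.9, C* ≈ 7.65

From dC/dt = 0 with C > 0: 0.00299R* = 0.0626, so R* = 20.9.
Substitute into dR/dt = 0: 0.576(1 - 20.9/55.7) = 0.047C*.
The bracket is 0.624, giving C* = 0.359/0.047 = 7.65.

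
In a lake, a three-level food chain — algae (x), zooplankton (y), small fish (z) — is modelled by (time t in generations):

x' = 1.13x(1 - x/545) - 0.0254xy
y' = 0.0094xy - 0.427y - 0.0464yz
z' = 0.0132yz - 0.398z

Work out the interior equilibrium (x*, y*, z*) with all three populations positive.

x* ≈ 176, y* ≈ 30.2, z* ≈ 26.4

From dz/dt = 0: 0.0132y* = 0.398, so y* = 30.2.
From dx/dt = 0: 1.13(1 - x*/545) = 0.0254·30.2, giving x* = 545·(1 - 0.678) = 176.
From dy/dt = 0: 0.0094·176 - 0.427 = 0.0464z*, so z* = 1.22/0.0464 = 26.4.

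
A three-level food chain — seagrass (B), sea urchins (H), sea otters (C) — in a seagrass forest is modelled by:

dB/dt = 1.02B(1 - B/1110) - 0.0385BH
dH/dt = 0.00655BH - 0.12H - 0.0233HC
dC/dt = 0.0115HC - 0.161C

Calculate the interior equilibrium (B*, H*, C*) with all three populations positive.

B* ≈ 523, H* ≈ 14, C* ≈ 142

From dC/dt = 0: 0.0115H* = 0.161, so H* = 14.
From dB/dt = 0: 1.02(1 - B*/1110) = 0.0385·14, giving B* = 1110·(1 - 0.528) = 523.
From dH/dt = 0: 0.00655·523 - 0.12 = 0.0233C*, so C* = 3.31/0.0233 = 142.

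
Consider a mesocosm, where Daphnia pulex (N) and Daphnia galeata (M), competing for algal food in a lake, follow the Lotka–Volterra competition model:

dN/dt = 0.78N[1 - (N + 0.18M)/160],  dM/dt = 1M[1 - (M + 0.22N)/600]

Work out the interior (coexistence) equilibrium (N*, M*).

Setting both brackets to zero gives the nullclines N + 0.18M = 160 and 0.22N + M = 600.
Substituting M = 600 - 0.22N into the first: N(1 - 0.18·0.22) = 160 - 0.18·600.
So N* = 52/0.96 = 54.1, and then M* = 600 - 0.22·54.1 = 588.

N* ≈ 54.1, M* ≈ 588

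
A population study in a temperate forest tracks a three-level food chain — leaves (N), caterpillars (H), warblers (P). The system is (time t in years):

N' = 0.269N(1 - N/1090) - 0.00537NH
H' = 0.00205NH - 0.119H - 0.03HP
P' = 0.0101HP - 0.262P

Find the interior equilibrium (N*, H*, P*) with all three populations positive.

N* ≈ 526, H* ≈ 25.9, P* ≈ 31.9

From dP/dt = 0: 0.0101H* = 0.262, so H* = 25.9.
From dN/dt = 0: 0.269(1 - N*/1090) = 0.00537·25.9, giving N* = 1090·(1 - 0.518) = 526.
From dH/dt = 0: 0.00205·526 - 0.119 = 0.03P*, so P* = 0.958/0.03 = 31.9.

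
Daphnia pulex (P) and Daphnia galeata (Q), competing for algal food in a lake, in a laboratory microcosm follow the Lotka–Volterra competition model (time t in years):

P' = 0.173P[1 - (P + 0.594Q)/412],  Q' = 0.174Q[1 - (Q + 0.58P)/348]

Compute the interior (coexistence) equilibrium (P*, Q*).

P* ≈ 313, Q* ≈ 166

Setting both brackets to zero gives the nullclines P + 0.594Q = 412 and 0.58P + Q = 348.
Substituting Q = 348 - 0.58P into the first: P(1 - 0.594·0.58) = 412 - 0.594·348.
So P* = 205/0.655 = 313, and then Q* = 348 - 0.58·313 = 166.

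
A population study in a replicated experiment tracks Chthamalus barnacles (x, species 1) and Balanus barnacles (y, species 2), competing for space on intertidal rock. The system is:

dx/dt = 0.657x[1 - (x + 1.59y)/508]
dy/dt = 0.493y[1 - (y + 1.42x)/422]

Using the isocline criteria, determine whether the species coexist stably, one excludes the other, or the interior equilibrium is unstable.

Compare the nullcline intercepts: K1/α12 = 508/1.59 = 319 < K2 = 422; K2/α21 = 422/1.42 = 297 < K1 = 508.
Since both are reversed, neither can invade when rare; the interior point is a saddle.

unstable coexistence (outcome depends on initial conditions)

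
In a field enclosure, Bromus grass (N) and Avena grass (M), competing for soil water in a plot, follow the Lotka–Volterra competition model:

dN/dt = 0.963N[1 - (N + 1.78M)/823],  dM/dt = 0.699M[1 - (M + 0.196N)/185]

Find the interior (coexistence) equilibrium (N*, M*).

N* ≈ 758, M* ≈ 36.4

Setting both brackets to zero gives the nullclines N + 1.78M = 823 and 0.196N + M = 185.
Substituting M = 185 - 0.196N into the first: N(1 - 1.78·0.196) = 823 - 1.78·185.
So N* = 494/0.651 = 758, and then M* = 185 - 0.196·758 = 36.4.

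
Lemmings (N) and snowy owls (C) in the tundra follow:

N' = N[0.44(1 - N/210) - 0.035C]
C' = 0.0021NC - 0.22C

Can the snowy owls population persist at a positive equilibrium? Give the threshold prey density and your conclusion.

Threshold N = 105; K > 105, so yes, the predator persists.

The predator equation gives dC/dt > 0 only when N > 0.22/0.0021 = 105.
Without the predator, N → K = 210. Since 210 > 105, the predator can invade and persist.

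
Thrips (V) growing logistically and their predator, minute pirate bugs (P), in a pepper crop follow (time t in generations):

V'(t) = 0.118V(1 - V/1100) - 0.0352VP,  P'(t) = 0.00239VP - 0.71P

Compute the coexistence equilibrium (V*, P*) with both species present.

V* ≈ 297, P* ≈ 2.45

From dP/dt = 0 with P > 0: 0.00239V* = 0.71, so V* = 297.
Substitute into dV/dt = 0: 0.118(1 - 297/1100) = 0.0352P*.
The bracket is 0.73, giving P* = 0.0861/0.0352 = 2.45.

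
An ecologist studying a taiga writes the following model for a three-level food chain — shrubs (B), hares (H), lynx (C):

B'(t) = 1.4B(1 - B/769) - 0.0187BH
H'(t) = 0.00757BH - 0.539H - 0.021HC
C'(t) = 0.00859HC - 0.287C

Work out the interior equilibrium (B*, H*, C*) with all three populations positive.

B* ≈ 426, H* ≈ 33.4, C* ≈ 128

From dC/dt = 0: 0.00859H* = 0.287, so H* = 33.4.
From dB/dt = 0: 1.4(1 - B*/769) = 0.0187·33.4, giving B* = 769·(1 - 0.446) = 426.
From dH/dt = 0: 0.00757·426 - 0.539 = 0.021C*, so C* = 2.68/0.021 = 128.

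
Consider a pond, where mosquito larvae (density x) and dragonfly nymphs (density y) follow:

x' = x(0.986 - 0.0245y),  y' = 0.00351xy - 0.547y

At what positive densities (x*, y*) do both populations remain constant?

x* ≈ 156, y* ≈ 40.2

Set dy/dt = 0 with y > 0: 0.00351x - 0.547 = 0, so x* = 0.547/0.00351 = 156.
Set dx/dt = 0 with x > 0: 0.986 - 0.0245y = 0, so y* = 0.986/0.0245 = 40.2.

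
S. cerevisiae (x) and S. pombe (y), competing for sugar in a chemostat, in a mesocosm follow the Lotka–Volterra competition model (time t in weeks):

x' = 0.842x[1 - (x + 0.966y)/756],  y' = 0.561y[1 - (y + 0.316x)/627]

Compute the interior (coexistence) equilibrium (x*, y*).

Setting both brackets to zero gives the nullclines x + 0.966y = 756 and 0.316x + y = 627.
Substituting y = 627 - 0.316x into the first: x(1 - 0.966·0.316) = 756 - 0.966·627.
So x* = 150/0.695 = 216, and then y* = 627 - 0.316·216 = 559.

x* ≈ 216, y* ≈ 559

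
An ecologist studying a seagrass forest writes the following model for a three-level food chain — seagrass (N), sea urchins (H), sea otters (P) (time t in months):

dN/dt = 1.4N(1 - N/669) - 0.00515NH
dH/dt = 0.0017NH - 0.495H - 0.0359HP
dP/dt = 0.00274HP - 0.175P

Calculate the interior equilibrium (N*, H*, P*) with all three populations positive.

N* ≈ 512, H* ≈ 63.9, P* ≈ 10.4

From dP/dt = 0: 0.00274H* = 0.175, so H* = 63.9.
From dN/dt = 0: 1.4(1 - N*/669) = 0.00515·63.9, giving N* = 669·(1 - 0.235) = 512.
From dH/dt = 0: 0.0017·512 - 0.495 = 0.0359P*, so P* = 0.375/0.0359 = 10.4.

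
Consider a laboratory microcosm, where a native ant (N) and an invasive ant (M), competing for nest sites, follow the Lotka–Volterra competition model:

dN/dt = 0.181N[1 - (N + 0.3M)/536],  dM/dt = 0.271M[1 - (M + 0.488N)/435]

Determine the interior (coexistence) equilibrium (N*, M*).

N* ≈ 475, M* ≈ 203

Setting both brackets to zero gives the nullclines N + 0.3M = 536 and 0.488N + M = 435.
Substituting M = 435 - 0.488N into the first: N(1 - 0.3·0.488) = 536 - 0.3·435.
So N* = 406/0.854 = 475, and then M* = 435 - 0.488·475 = 203.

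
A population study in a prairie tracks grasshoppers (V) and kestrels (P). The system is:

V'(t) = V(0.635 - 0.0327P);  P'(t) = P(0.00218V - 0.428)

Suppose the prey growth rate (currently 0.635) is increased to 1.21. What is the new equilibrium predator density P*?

P* ≈ 37

At the interior fixed point, setting dV/dt = 0 with V > 0 fixes P* = (prey growth rate)/(VP coefficient) — independent of the other coefficients.
With the change, P* = 1.21/0.0327 = 37; it rises from 19.4.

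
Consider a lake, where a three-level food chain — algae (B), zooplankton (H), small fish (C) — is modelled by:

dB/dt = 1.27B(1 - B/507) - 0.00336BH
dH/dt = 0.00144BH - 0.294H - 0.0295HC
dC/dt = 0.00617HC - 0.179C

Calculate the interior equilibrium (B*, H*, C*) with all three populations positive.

From dC/dt = 0: 0.00617H* = 0.179, so H* = 29.
From dB/dt = 0: 1.27(1 - B*/507) = 0.00336·29, giving B* = 507·(1 - 0.0768) = 468.
From dH/dt = 0: 0.00144·468 - 0.294 = 0.0295C*, so C* = 0.38/0.0295 = 12.9.

B* ≈ 468, H* ≈ 29, C* ≈ 12.9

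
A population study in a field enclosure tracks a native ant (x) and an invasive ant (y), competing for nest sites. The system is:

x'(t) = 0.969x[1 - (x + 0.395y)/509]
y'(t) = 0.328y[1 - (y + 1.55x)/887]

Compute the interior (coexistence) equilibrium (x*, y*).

x* ≈ 409, y* ≈ 253

Setting both brackets to zero gives the nullclines x + 0.395y = 509 and 1.55x + y = 887.
Substituting y = 887 - 1.55x into the first: x(1 - 0.395·1.55) = 509 - 0.395·887.
So x* = 159/0.388 = 409, and then y* = 887 - 1.55·409 = 253.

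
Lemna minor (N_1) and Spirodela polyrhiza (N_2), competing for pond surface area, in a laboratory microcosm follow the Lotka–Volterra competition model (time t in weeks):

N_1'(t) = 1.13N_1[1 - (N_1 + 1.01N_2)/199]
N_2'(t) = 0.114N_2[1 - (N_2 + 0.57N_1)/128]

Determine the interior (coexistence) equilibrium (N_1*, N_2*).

Setting both brackets to zero gives the nullclines N_1 + 1.01N_2 = 199 and 0.57N_1 + N_2 = 128.
Substituting N_2 = 128 - 0.57N_1 into the first: N_1(1 - 1.01·0.57) = 199 - 1.01·128.
So N_1* = 69.7/0.424 = 164, and then N_2* = 128 - 0.57·164 = 34.3.

N_1* ≈ 164, N_2* ≈ 34.3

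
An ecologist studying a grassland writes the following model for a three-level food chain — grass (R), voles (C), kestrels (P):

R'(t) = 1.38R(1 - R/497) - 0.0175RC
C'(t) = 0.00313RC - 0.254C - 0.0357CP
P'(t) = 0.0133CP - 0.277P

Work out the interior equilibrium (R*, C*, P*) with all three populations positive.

R* ≈ 366, C* ≈ 20.8, P* ≈ 25

From dP/dt = 0: 0.0133C* = 0.277, so C* = 20.8.
From dR/dt = 0: 1.38(1 - R*/497) = 0.0175·20.8, giving R* = 497·(1 - 0.264) = 366.
From dC/dt = 0: 0.00313·366 - 0.254 = 0.0357P*, so P* = 0.891/0.0357 = 25.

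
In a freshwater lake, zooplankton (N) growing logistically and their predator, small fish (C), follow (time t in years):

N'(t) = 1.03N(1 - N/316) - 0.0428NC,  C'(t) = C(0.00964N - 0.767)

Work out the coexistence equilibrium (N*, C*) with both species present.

N* ≈ 79.6, C* ≈ 18

From dC/dt = 0 with C > 0: 0.00964N* = 0.767, so N* = 79.6.
Substitute into dN/dt = 0: 1.03(1 - 79.6/316) = 0.0428C*.
The bracket is 0.748, giving C* = 0.771/0.0428 = 18.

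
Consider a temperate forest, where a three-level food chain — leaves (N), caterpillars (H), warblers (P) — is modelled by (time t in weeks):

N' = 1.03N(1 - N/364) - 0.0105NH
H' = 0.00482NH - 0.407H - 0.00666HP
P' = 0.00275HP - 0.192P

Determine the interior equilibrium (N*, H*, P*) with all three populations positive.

From dP/dt = 0: 0.00275H* = 0.192, so H* = 69.8.
From dN/dt = 0: 1.03(1 - N*/364) = 0.0105·69.8, giving N* = 364·(1 - 0.712) = 105.
From dH/dt = 0: 0.00482·105 - 0.407 = 0.00666P*, so P* = 0.0987/0.00666 = 14.8.

N* ≈ 105, H* ≈ 69.8, P* ≈ 14.8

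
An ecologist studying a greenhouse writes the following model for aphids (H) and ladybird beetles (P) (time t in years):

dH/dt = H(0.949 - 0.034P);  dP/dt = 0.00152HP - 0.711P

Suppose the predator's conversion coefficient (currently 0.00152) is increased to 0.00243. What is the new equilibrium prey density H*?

H* ≈ 293

At the interior fixed point, setting dP/dt = 0 with P > 0 fixes H* = (predator death rate)/(HP coefficient) — independent of the other coefficients.
With the change, H* = 0.711/0.00243 = 293; it falls from 468.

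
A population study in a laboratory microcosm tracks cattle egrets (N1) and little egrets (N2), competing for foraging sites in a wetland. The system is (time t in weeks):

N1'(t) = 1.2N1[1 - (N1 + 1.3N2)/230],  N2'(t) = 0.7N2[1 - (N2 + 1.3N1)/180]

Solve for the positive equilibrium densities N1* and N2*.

Setting both brackets to zero gives the nullclines N1 + 1.3N2 = 230 and 1.3N1 + N2 = 180.
Substituting N2 = 180 - 1.3N1 into the first: N1(1 - 1.3·1.3) = 230 - 1.3·180.
So N1* = -4/-0.69 = 5.8, and then N2* = 180 - 1.3·5.8 = 172.

N1* ≈ 5.8, N2* ≈ 172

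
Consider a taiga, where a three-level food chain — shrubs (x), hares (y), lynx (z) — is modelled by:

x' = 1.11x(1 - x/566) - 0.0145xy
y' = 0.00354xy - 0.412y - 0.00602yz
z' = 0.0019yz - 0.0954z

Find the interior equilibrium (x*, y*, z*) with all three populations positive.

x* ≈ 195, y* ≈ 50.2, z* ≈ 46.1

From dz/dt = 0: 0.0019y* = 0.0954, so y* = 50.2.
From dx/dt = 0: 1.11(1 - x*/566) = 0.0145·50.2, giving x* = 566·(1 - 0.656) = 195.
From dy/dt = 0: 0.00354·195 - 0.412 = 0.00602z*, so z* = 0.277/0.00602 = 46.1.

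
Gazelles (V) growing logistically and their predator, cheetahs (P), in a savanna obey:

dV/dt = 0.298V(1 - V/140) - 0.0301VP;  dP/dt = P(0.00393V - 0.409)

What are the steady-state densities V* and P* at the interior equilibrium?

From dP/dt = 0 with P > 0: 0.00393V* = 0.409, so V* = 104.
Substitute into dV/dt = 0: 0.298(1 - 104/140) = 0.0301P*.
The bracket is 0.257, giving P* = 0.0765/0.0301 = 2.54.

V* ≈ 104, P* ≈ 2.54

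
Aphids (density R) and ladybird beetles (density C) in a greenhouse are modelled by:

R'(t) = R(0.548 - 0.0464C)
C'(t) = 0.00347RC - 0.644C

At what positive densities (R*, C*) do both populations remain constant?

Set dC/dt = 0 with C > 0: 0.00347R - 0.644 = 0, so R* = 0.644/0.00347 = 186.
Set dR/dt = 0 with R > 0: 0.548 - 0.0464C = 0, so C* = 0.548/0.0464 = 11.8.

R* ≈ 186, C* ≈ 11.8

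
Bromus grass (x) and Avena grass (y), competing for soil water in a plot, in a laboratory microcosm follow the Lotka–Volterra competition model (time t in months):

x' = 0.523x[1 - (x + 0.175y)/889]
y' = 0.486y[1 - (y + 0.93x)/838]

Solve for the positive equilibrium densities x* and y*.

x* ≈ 887, y* ≈ 13.4

Setting both brackets to zero gives the nullclines x + 0.175y = 889 and 0.93x + y = 838.
Substituting y = 838 - 0.93x into the first: x(1 - 0.175·0.93) = 889 - 0.175·838.
So x* = 742/0.837 = 887, and then y* = 838 - 0.93·887 = 13.4.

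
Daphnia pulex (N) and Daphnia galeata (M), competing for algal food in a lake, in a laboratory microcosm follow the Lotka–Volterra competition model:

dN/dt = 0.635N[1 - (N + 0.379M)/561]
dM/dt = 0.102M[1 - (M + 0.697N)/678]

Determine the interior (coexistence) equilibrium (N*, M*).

N* ≈ 413, M* ≈ 390

Setting both brackets to zero gives the nullclines N + 0.379M = 561 and 0.697N + M = 678.
Substituting M = 678 - 0.697N into the first: N(1 - 0.379·0.697) = 561 - 0.379·678.
So N* = 304/0.736 = 413, and then M* = 678 - 0.697·413 = 390.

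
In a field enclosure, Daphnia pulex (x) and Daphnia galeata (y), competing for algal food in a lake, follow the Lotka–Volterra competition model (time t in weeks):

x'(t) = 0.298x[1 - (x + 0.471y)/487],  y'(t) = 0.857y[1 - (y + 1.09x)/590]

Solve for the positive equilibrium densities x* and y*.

x* ≈ 430, y* ≈ 122

Setting both brackets to zero gives the nullclines x + 0.471y = 487 and 1.09x + y = 590.
Substituting y = 590 - 1.09x into the first: x(1 - 0.471·1.09) = 487 - 0.471·590.
So x* = 209/0.487 = 430, and then y* = 590 - 1.09·430 = 122.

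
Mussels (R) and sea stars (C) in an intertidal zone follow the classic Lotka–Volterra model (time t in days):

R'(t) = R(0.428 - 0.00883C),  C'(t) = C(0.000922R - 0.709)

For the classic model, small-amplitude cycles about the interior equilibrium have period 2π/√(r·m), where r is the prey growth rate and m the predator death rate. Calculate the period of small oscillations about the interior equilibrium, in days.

T ≈ 11.4 days

Here r = 0.428 and m = 0.709, so r·m = 0.303.
ω = √0.303 = 0.551 per day, hence T = 2π/ω ≈ 11.4 days.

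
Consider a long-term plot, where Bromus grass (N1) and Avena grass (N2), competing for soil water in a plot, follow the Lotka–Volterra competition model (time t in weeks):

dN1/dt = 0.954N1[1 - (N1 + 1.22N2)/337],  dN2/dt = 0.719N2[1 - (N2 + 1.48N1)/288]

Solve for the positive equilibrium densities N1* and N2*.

Setting both brackets to zero gives the nullclines N1 + 1.22N2 = 337 and 1.48N1 + N2 = 288.
Substituting N2 = 288 - 1.48N1 into the first: N1(1 - 1.22·1.48) = 337 - 1.22·288.
So N1* = -14.4/-0.806 = 17.8, and then N2* = 288 - 1.48·17.8 = 262.

N1* ≈ 17.8, N2* ≈ 262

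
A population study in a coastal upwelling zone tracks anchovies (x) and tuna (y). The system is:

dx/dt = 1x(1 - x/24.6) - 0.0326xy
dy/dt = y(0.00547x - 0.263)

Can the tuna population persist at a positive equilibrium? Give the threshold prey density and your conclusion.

Threshold x = 48.1; K < 48.1, so no, the predator goes extinct.

The predator equation gives dy/dt > 0 only when x > 0.263/0.00547 = 48.1.
Without the predator, x → K = 24.6. Since 24.6 < 48.1, the predator cannot invade.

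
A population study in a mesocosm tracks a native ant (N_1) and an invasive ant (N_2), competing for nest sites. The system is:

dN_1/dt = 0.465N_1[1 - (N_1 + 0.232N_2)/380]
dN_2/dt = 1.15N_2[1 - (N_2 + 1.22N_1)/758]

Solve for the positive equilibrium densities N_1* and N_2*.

Setting both brackets to zero gives the nullclines N_1 + 0.232N_2 = 380 and 1.22N_1 + N_2 = 758.
Substituting N_2 = 758 - 1.22N_1 into the first: N_1(1 - 0.232·1.22) = 380 - 0.232·758.
So N_1* = 204/0.717 = 285, and then N_2* = 758 - 1.22·285 = 411.

N_1* ≈ 285, N_2* ≈ 411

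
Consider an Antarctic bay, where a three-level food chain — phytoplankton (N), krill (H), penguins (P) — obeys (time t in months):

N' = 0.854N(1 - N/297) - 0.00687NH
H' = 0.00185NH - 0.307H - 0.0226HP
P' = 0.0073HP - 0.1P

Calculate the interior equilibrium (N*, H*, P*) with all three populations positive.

From dP/dt = 0: 0.0073H* = 0.1, so H* = 13.7.
From dN/dt = 0: 0.854(1 - N*/297) = 0.00687·13.7, giving N* = 297·(1 - 0.11) = 264.
From dH/dt = 0: 0.00185·264 - 0.307 = 0.0226P*, so P* = 0.182/0.0226 = 8.05.

N* ≈ 264, H* ≈ 13.7, P* ≈ 8.05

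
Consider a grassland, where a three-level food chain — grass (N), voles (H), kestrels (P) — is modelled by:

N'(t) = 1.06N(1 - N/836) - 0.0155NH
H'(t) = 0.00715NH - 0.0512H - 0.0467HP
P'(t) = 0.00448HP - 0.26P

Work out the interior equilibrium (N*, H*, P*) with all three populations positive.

From dP/dt = 0: 0.00448H* = 0.26, so H* = 58.
From dN/dt = 0: 1.06(1 - N*/836) = 0.0155·58, giving N* = 836·(1 - 0.849) = 127.
From dH/dt = 0: 0.00715·127 - 0.0512 = 0.0467P*, so P* = 0.854/0.0467 = 18.3.

N* ≈ 127, H* ≈ 58, P* ≈ 18.3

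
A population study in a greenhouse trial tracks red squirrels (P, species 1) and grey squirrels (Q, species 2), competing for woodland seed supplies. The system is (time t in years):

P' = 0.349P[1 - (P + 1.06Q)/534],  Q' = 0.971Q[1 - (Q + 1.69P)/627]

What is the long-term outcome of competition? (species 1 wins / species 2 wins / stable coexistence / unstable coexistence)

unstable coexistence (outcome depends on initial conditions)

Compare the nullcline intercepts: K1/α12 = 534/1.06 = 504 < K2 = 627; K2/α21 = 627/1.69 = 371 < K1 = 534.
Since both are reversed, neither can invade when rare; the interior point is a saddle.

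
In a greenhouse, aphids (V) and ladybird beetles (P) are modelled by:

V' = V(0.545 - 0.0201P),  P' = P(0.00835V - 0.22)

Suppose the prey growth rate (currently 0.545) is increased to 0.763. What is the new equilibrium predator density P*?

At the interior fixed point, setting dV/dt = 0 with V > 0 fixes P* = (prey growth rate)/(VP coefficient) — independent of the other coefficients.
With the change, P* = 0.763/0.0201 = 38; it rises from 27.1.

P* ≈ 38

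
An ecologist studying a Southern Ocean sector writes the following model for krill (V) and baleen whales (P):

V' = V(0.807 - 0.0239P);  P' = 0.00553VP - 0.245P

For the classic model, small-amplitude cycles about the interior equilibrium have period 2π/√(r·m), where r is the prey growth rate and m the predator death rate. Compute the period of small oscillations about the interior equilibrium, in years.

T ≈ 14.1 years

Here r = 0.807 and m = 0.245, so r·m = 0.198.
ω = √0.198 = 0.445 per year, hence T = 2π/ω ≈ 14.1 years.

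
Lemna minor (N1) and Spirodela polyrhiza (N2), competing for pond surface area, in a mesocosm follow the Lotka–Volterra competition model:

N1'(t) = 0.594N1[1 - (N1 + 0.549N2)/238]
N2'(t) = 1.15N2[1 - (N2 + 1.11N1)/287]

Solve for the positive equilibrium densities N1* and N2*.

Setting both brackets to zero gives the nullclines N1 + 0.549N2 = 238 and 1.11N1 + N2 = 287.
Substituting N2 = 287 - 1.11N1 into the first: N1(1 - 0.549·1.11) = 238 - 0.549·287.
So N1* = 80.4/0.391 = 206, and then N2* = 287 - 1.11·206 = 58.4.

N1* ≈ 206, N2* ≈ 58.4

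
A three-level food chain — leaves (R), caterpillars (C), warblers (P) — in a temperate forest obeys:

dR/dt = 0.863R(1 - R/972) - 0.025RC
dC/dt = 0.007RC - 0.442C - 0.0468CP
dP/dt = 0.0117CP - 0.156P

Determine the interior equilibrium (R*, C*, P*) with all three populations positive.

From dP/dt = 0: 0.0117C* = 0.156, so C* = 13.3.
From dR/dt = 0: 0.863(1 - R*/972) = 0.025·13.3, giving R* = 972·(1 - 0.386) = 597.
From dC/dt = 0: 0.007·597 - 0.442 = 0.0468P*, so P* = 3.73/0.0468 = 79.8.

R* ≈ 597, C* ≈ 13.3, P* ≈ 79.8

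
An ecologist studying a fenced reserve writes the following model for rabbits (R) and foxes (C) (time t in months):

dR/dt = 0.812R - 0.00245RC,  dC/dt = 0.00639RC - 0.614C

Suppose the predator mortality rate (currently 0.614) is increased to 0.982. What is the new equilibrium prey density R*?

R* ≈ 154

At the interior fixed point, setting dC/dt = 0 with C > 0 fixes R* = (predator death rate)/(RC coefficient) — independent of the other coefficients.
With the change, R* = 0.982/0.00639 = 154; it rises from 96.1.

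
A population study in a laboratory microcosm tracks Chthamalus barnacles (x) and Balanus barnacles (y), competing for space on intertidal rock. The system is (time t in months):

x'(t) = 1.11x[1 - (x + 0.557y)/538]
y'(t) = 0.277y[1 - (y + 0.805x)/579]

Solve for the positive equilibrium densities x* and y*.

x* ≈ 391, y* ≈ 265

Setting both brackets to zero gives the nullclines x + 0.557y = 538 and 0.805x + y = 579.
Substituting y = 579 - 0.805x into the first: x(1 - 0.557·0.805) = 538 - 0.557·579.
So x* = 215/0.552 = 391, and then y* = 579 - 0.805·391 = 265.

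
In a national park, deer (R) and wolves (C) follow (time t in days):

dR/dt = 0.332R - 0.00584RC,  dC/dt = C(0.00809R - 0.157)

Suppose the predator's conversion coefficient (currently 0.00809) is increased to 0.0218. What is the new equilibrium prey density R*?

At the interior fixed point, setting dC/dt = 0 with C > 0 fixes R* = (predator death rate)/(RC coefficient) — independent of the other coefficients.
With the change, R* = 0.157/0.0218 = 7.2; it falls from 19.4.

R* ≈ 7.2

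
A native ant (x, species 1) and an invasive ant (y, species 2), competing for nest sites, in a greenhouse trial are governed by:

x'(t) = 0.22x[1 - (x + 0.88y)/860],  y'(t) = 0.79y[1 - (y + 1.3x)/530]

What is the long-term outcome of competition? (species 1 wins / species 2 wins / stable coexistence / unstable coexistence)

Compare the nullcline intercepts: K1/α12 = 860/0.88 = 977 > K2 = 530; K2/α21 = 530/1.3 = 408 < K1 = 860.
Since the inequalities point opposite ways, species 1 can invade but species 2 cannot.

species 1 excludes species 2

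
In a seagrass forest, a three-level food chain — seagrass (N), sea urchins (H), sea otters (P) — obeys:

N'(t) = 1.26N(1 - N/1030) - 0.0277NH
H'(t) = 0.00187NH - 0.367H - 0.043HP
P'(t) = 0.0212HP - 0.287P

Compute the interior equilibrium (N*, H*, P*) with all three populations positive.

From dP/dt = 0: 0.0212H* = 0.287, so H* = 13.5.
From dN/dt = 0: 1.26(1 - N*/1030) = 0.0277·13.5, giving N* = 1030·(1 - 0.298) = 723.
From dH/dt = 0: 0.00187·723 - 0.367 = 0.043P*, so P* = 0.986/0.043 = 22.9.

N* ≈ 723, H* ≈ 13.5, P* ≈ 22.9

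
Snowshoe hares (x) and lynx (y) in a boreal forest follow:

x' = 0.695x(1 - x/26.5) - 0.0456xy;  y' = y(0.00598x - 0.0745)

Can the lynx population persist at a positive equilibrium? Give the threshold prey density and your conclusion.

The predator equation gives dy/dt > 0 only when x > 0.0745/0.00598 = 12.5.
Without the predator, x → K = 26.5. Since 26.5 > 12.5, the predator can invade and persist.

Threshold x = 12.5; K > 12.5, so yes, the predator persists.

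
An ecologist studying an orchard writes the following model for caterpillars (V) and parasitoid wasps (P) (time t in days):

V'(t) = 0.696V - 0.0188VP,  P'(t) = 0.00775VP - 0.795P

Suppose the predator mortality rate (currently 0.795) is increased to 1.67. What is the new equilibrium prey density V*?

At the interior fixed point, setting dP/dt = 0 with P > 0 fixes V* = (predator death rate)/(VP coefficient) — independent of the other coefficients.
With the change, V* = 1.67/0.00775 = 215; it rises from 103.

V* ≈ 215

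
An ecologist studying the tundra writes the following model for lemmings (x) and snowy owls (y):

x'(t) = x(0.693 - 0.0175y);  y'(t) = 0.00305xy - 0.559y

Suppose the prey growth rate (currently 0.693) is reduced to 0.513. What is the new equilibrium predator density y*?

y* ≈ 29.3

At the interior fixed point, setting dx/dt = 0 with x > 0 fixes y* = (prey growth rate)/(xy coefficient) — independent of the other coefficients.
With the change, y* = 0.513/0.0175 = 29.3; it falls from 39.6.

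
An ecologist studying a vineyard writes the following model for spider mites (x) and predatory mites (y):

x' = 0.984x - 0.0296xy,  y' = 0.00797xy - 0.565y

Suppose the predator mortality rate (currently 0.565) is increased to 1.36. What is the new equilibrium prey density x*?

x* ≈ 171

At the interior fixed point, setting dy/dt = 0 with y > 0 fixes x* = (predator death rate)/(xy coefficient) — independent of the other coefficients.
With the change, x* = 1.36/0.00797 = 171; it rises from 70.9.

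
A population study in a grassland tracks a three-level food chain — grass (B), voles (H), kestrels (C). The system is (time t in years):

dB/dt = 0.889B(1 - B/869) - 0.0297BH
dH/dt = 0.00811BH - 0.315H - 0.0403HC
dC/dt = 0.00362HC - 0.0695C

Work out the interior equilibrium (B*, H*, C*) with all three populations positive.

From dC/dt = 0: 0.00362H* = 0.0695, so H* = 19.2.
From dB/dt = 0: 0.889(1 - B*/869) = 0.0297·19.2, giving B* = 869·(1 - 0.641) = 312.
From dH/dt = 0: 0.00811·312 - 0.315 = 0.0403C*, so C* = 2.21/0.0403 = 54.9.

B* ≈ 312, H* ≈ 19.2, C* ≈ 54.9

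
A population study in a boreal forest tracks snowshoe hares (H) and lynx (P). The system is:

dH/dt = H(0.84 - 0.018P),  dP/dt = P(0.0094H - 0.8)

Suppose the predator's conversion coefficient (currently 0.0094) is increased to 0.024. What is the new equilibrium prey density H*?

At the interior fixed point, setting dP/dt = 0 with P > 0 fixes H* = (predator death rate)/(HP coefficient) — independent of the other coefficients.
With the change, H* = 0.8/0.024 = 33.3; it falls from 85.1.

H* ≈ 33.3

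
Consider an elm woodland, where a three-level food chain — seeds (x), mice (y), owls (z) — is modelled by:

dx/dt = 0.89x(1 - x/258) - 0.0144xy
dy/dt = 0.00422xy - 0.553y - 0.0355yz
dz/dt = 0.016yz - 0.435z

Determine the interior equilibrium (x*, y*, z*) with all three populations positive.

x* ≈ 145, y* ≈ 27.2, z* ≈ 1.6

From dz/dt = 0: 0.016y* = 0.435, so y* = 27.2.
From dx/dt = 0: 0.89(1 - x*/258) = 0.0144·27.2, giving x* = 258·(1 - 0.44) = 145.
From dy/dt = 0: 0.00422·145 - 0.553 = 0.0355z*, so z* = 0.0568/0.0355 = 1.6.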